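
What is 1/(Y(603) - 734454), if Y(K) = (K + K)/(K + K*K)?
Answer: -302/221805107 ≈ -1.3616e-6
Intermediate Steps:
Y(K) = 2*K/(K + K²) (Y(K) = (2*K)/(K + K²) = 2*K/(K + K²))
1/(Y(603) - 734454) = 1/(2/(1 + 603) - 734454) = 1/(2/604 - 734454) = 1/(2*(1/604) - 734454) = 1/(1/302 - 734454) = 1/(-221805107/302) = -302/221805107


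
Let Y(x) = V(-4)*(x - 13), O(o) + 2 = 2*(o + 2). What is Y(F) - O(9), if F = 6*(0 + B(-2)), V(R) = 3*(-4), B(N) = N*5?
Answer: 856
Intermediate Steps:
O(o) = 2 + 2*o (O(o) = -2 + 2*(o + 2) = -2 + 2*(2 + o) = -2 + (4 + 2*o) = 2 + 2*o)
B(N) = 5*N
V(R) = -12
F = -60 (F = 6*(0 + 5*(-2)) = 6*(0 - 10) = 6*(-10) = -60)
Y(x) = 156 - 12*x (Y(x) = -12*(x - 13) = -12*(-13 + x) = 156 - 12*x)
Y(F) - O(9) = (156 - 12*(-60)) - (2 + 2*9) = (156 + 720) - (2 + 18) = 876 - 1*20 = 876 - 20 = 856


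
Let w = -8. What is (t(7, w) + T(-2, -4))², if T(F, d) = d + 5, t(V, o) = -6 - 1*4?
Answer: 81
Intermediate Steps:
t(V, o) = -10 (t(V, o) = -6 - 4 = -10)
T(F, d) = 5 + d
(t(7, w) + T(-2, -4))² = (-10 + (5 - 4))² = (-10 + 1)² = (-9)² = 81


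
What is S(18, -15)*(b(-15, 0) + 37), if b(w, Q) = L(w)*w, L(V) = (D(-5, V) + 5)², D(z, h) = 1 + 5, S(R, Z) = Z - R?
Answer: 58674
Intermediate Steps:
D(z, h) = 6
L(V) = 121 (L(V) = (6 + 5)² = 11² = 121)
b(w, Q) = 121*w
S(18, -15)*(b(-15, 0) + 37) = (-15 - 1*18)*(121*(-15) + 37) = (-15 - 18)*(-1815 + 37) = -33*(-1778) = 58674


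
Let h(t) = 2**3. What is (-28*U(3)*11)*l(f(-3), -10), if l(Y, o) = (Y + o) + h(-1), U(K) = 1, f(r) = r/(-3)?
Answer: 308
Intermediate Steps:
f(r) = -r/3 (f(r) = r*(-1/3) = -r/3)
h(t) = 8
l(Y, o) = 8 + Y + o (l(Y, o) = (Y + o) + 8 = 8 + Y + o)
(-28*U(3)*11)*l(f(-3), -10) = (-28*1*11)*(8 - 1/3*(-3) - 10) = (-28*11)*(8 + 1 - 10) = -308*(-1) = 308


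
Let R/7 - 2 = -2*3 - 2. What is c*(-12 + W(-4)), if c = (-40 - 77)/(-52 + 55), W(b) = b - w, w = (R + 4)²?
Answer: 56940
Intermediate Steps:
R = -42 (R = 14 + 7*(-2*3 - 2) = 14 + 7*(-6 - 2) = 14 + 7*(-8) = 14 - 56 = -42)
w = 1444 (w = (-42 + 4)² = (-38)² = 1444)
W(b) = -1444 + b (W(b) = b - 1*1444 = b - 1444 = -1444 + b)
c = -39 (c = -117/3 = -117*⅓ = -39)
c*(-12 + W(-4)) = -39*(-12 + (-1444 - 4)) = -39*(-12 - 1448) = -39*(-1460) = 56940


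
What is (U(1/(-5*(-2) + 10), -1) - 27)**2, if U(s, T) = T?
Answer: 784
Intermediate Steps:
(U(1/(-5*(-2) + 10), -1) - 27)**2 = (-1 - 27)**2 = (-28)**2 = 784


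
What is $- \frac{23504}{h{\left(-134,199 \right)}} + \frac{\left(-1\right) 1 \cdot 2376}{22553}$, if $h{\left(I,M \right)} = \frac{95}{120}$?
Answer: $- \frac{669584328}{22553} \approx -29689.0$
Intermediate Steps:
$h{\left(I,M \right)} = \frac{19}{24}$ ($h{\left(I,M \right)} = 95 \cdot \frac{1}{120} = \frac{19}{24}$)
$- \frac{23504}{h{\left(-134,199 \right)}} + \frac{\left(-1\right) 1 \cdot 2376}{22553} = - \frac{23504}{\frac{19}{24}} + \frac{\left(-1\right) 1 \cdot 2376}{22553} = \left(-23504\right) \frac{24}{19} + \left(-1\right) 2376 \cdot \frac{1}{22553} = - \frac{564096}{19} - \frac{2376}{22553} = - \frac{669584328}{22553}$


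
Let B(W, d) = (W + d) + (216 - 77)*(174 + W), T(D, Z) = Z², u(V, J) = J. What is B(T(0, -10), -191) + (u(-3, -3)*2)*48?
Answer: 37707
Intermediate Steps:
B(W, d) = 24186 + d + 140*W (B(W, d) = (W + d) + 139*(174 + W) = (W + d) + (24186 + 139*W) = 24186 + d + 140*W)
B(T(0, -10), -191) + (u(-3, -3)*2)*48 = (24186 - 191 + 140*(-10)²) - 3*2*48 = (24186 - 191 + 140*100) - 6*48 = (24186 - 191 + 14000) - 288 = 37995 - 288 = 37707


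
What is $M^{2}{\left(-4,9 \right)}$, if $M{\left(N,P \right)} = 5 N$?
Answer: $400$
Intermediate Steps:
$M^{2}{\left(-4,9 \right)} = \left(5 \left(-4\right)\right)^{2} = \left(-20\right)^{2} = 400$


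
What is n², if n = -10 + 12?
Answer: 4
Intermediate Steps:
n = 2
n² = 2² = 4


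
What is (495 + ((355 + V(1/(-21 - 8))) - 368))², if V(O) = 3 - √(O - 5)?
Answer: (14065 - I*√4234)²/841 ≈ 2.3522e+5 - 2176.5*I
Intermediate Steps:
V(O) = 3 - √(-5 + O)
(495 + ((355 + V(1/(-21 - 8))) - 368))² = (495 + ((355 + (3 - √(-5 + 1/(-21 - 8)))) - 368))² = (495 + ((355 + (3 - √(-5 + 1/(-29)))) - 368))² = (495 + ((355 + (3 - √(-5 - 1/29))) - 368))² = (495 + ((355 + (3 - √(-146/29))) - 368))² = (495 + ((355 + (3 - I*√4234/29)) - 368))² = (495 + ((358 - I*√4234/29) - 368))² = (495 + (-10 - I*√4234/29))² = (485 - I*√4234/29)²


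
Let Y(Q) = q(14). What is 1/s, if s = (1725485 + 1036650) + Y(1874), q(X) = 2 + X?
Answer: 1/2762151 ≈ 3.6204e-7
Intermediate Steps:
Y(Q) = 16 (Y(Q) = 2 + 14 = 16)
s = 2762151 (s = (1725485 + 1036650) + 16 = 2762135 + 16 = 2762151)
1/s = 1/2762151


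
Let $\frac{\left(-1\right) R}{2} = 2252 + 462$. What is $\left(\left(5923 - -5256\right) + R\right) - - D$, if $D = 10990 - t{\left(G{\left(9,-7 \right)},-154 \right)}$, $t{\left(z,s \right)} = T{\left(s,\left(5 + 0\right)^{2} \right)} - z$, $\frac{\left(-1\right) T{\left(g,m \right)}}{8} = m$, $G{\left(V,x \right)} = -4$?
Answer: $16937$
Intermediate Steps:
$T{\left(g,m \right)} = - 8 m$
$R = -5428$ ($R = - 2 \left(2252 + 462\right) = \left(-2\right) 2714 = -5428$)
$t{\left(z,s \right)} = -200 - z$ ($t{\left(z,s \right)} = - 8 \left(5 + 0\right)^{2} - z = - 8 \cdot 5^{2} - z = \left(-8\right) 25 - z = -200 - z$)
$D = 11186$ ($D = 10990 - \left(-200 - -4\right) = 10990 - \left(-200 + 4\right) = 10990 - -196 = 10990 + 196 = 11186$)
$\left(\left(5923 - -5256\right) + R\right) - - D = \left(\left(5923 - -5256\right) - 5428\right) - \left(-1\right) 11186 = \left(\left(5923 + 5256\right) - 5428\right) - -11186 = \left(11179 - 5428\right) + 11186 = 5751 + 11186 = 16937$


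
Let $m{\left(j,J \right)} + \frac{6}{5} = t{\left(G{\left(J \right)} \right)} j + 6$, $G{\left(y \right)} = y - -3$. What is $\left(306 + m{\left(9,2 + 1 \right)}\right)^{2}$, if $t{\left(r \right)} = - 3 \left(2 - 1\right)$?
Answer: $\frac{2013561}{25} \approx 80543.0$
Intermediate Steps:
$G{\left(y \right)} = 3 + y$ ($G{\left(y \right)} = y + 3 = 3 + y$)
$t{\left(r \right)} = -3$ ($t{\left(r \right)} = \left(-3\right) 1 = -3$)
$m{\left(j,J \right)} = \frac{24}{5} - 3 j$ ($m{\left(j,J \right)} = - \frac{6}{5} - \left(-6 + 3 j\right) = \frac{24}{5} - 3 j$)
$\left(306 + m{\left(9,2 + 1 \right)}\right)^{2} = \left(306 + \left(\frac{24}{5} - 27\right)\right)^{2} = \left(306 - \frac{111}{5}\right)^{2} = \left(\frac{1419}{5}\right)^{2} = \frac{2013561}{25}$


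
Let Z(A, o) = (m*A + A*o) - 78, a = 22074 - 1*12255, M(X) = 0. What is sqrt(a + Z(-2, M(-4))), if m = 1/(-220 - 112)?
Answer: sqrt(268423162)/166 ≈ 98.697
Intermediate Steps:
a = 9819 (a = 22074 - 12255 = 9819)
m = -1/332 (m = 1/(-332) = -1/332 ≈ -0.0030120)
Z(A, o) = -78 - A/332 + A*o (Z(A, o) = (-A/332 + A*o) - 78 = -78 - A/332 + A*o)
sqrt(a + Z(-2, M(-4))) = sqrt(9819 + (-78 - 1/332*(-2) - 2*0)) = sqrt(9819 + (-78 + 1/166 + 0)) = sqrt(9819 - 12947/166) = sqrt(1617007/166) = sqrt(268423162)/166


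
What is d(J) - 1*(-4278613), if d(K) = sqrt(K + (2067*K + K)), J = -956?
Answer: 4278613 + 2*I*sqrt(494491) ≈ 4.2786e+6 + 1406.4*I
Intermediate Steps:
d(K) = sqrt(2069)*sqrt(K) (d(K) = sqrt(K + 2068*K) = sqrt(2069*K) = sqrt(2069)*sqrt(K))
d(J) - 1*(-4278613) = sqrt(2069)*sqrt(-956) - 1*(-4278613) = sqrt(2069)*(2*I*sqrt(239)) + 4278613 = 2*I*sqrt(494491) + 4278613 = 4278613 + 2*I*sqrt(494491)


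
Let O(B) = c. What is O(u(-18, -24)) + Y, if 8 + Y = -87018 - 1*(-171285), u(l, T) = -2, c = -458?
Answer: 83801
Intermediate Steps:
Y = 84259 (Y = -8 + (-87018 - 1*(-171285)) = -8 + (-87018 + 171285) = -8 + 84267 = 84259)
O(B) = -458
O(u(-18, -24)) + Y = -458 + 84259 = 83801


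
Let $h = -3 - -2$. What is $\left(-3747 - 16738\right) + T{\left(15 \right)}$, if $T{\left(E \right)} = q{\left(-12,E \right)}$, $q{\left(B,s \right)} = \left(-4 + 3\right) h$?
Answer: $-20484$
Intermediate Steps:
$h = -1$ ($h = -3 + 2 = -1$)
$q{\left(B,s \right)} = 1$ ($q{\left(B,s \right)} = \left(-4 + 3\right) \left(-1\right) = \left(-1\right) \left(-1\right) = 1$)
$T{\left(E \right)} = 1$
$\left(-3747 - 16738\right) + T{\left(15 \right)} = \left(-3747 - 16738\right) + 1 = -20485 + 1 = -20484$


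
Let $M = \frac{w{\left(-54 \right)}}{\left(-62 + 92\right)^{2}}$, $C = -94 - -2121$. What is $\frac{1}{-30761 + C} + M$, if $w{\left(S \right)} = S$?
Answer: $- \frac{21563}{359175} \approx -0.060035$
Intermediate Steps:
$C = 2027$ ($C = -94 + 2121 = 2027$)
$M = - \frac{3}{50}$ ($M = - \frac{54}{\left(-62 + 92\right)^{2}} = - \frac{54}{30^{2}} = - \frac{54}{900} = \left(-54\right) \frac{1}{900} = - \frac{3}{50} \approx -0.06$)
$\frac{1}{-30761 + C} + M = \frac{1}{-30761 + 2027} - \frac{3}{50} = \frac{1}{-28734} - \frac{3}{50} = - \frac{1}{28734} - \frac{3}{50} = - \frac{21563}{359175}$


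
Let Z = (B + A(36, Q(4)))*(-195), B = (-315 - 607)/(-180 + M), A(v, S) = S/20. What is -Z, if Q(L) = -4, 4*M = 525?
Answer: 3649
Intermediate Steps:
M = 525/4 (M = (¼)*525 = 525/4 ≈ 131.25)
A(v, S) = S/20 (A(v, S) = S*(1/20) = S/20)
B = 3688/195 (B = (-315 - 607)/(-180 + 525/4) = -922/(-195/4) = -922*(-4/195) = 3688/195 ≈ 18.913)
Z = -3649 (Z = (3688/195 + (1/20)*(-4))*(-195) = (3688/195 - ⅕)*(-195) = (3649/195)*(-195) = -3649)
-Z = -1*(-3649) = 3649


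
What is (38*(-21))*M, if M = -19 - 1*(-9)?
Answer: 7980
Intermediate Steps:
M = -10 (M = -19 + 9 = -10)
(38*(-21))*M = (38*(-21))*(-10) = -798*(-10) = 7980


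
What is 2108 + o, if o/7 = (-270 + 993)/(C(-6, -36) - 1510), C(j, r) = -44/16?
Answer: 4245088/2017 ≈ 2104.7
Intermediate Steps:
C(j, r) = -11/4 (C(j, r) = -44*1/16 = -11/4)
o = -6748/2017 (o = 7*((-270 + 993)/(-11/4 - 1510)) = 7*(723/(-6051/4)) = 7*(723*(-4/6051)) = 7*(-964/2017) = -6748/2017 ≈ -3.3456)
2108 + o = 2108 - 6748/2017 = 4245088/2017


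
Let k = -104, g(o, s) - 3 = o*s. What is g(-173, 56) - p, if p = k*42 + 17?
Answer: -5334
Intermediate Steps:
g(o, s) = 3 + o*s
p = -4351 (p = -104*42 + 17 = -4368 + 17 = -4351)
g(-173, 56) - p = (3 - 173*56) - 1*(-4351) = (3 - 9688) + 4351 = -9685 + 4351 = -5334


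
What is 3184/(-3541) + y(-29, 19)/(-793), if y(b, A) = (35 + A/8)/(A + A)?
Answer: -59125539/65664304 ≈ -0.90042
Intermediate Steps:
y(b, A) = (35 + A/8)/(2*A) (y(b, A) = (35 + A*(1/8))/((2*A)) = (35 + A/8)*(1/(2*A)) = (35 + A/8)/(2*A))
3184/(-3541) + y(-29, 19)/(-793) = 3184/(-3541) + ((1/16)*(280 + 19)/19)/(-793) = 3184*(-1/3541) + ((1/16)*(1/19)*299)*(-1/793) = -3184/3541 + (299/304)*(-1/793) = -3184/3541 - 23/18544 = -59125539/65664304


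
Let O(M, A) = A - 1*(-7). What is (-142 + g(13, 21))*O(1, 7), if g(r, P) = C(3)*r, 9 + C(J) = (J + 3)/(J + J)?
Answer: -3444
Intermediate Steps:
O(M, A) = 7 + A (O(M, A) = A + 7 = 7 + A)
C(J) = -9 + (3 + J)/(2*J) (C(J) = -9 + (J + 3)/(J + J) = -9 + (3 + J)/((2*J)) = -9 + (3 + J)*(1/(2*J)) = -9 + (3 + J)/(2*J))
g(r, P) = -8*r (g(r, P) = ((½)*(3 - 17*3)/3)*r = ((½)*(⅓)*(3 - 51))*r = ((½)*(⅓)*(-48))*r = -8*r)
(-142 + g(13, 21))*O(1, 7) = (-142 - 8*13)*(7 + 7) = (-142 - 104)*14 = -246*14 = -3444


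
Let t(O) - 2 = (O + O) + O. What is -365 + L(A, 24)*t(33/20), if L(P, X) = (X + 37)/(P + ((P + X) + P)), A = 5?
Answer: -276221/780 ≈ -354.13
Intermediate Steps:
t(O) = 2 + 3*O (t(O) = 2 + ((O + O) + O) = 2 + (2*O + O) = 2 + 3*O)
L(P, X) = (37 + X)/(X + 3*P) (L(P, X) = (37 + X)/(P + (X + 2*P)) = (37 + X)/(X + 3*P))
-365 + L(A, 24)*t(33/20) = -365 + ((37 + 24)/(24 + 3*5))*(2 + 3*(33/20)) = -365 + (61/(24 + 15))*(2 + 3*(33*(1/20))) = -365 + (61/39)*(2 + 3*(33/20)) = -365 + ((1/39)*61)*(2 + 99/20) = -365 + (61/39)*(139/20) = -365 + 8479/780 = -276221/780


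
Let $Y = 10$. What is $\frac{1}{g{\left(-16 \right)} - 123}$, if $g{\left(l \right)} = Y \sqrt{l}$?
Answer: $- \frac{123}{16729} - \frac{40 i}{16729} \approx -0.0073525 - 0.0023911 i$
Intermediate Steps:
$g{\left(l \right)} = 10 \sqrt{l}$
$\frac{1}{g{\left(-16 \right)} - 123} = \frac{1}{10 \sqrt{-16} - 123} = \frac{1}{10 \cdot 4 i - 123} = \frac{1}{40 i - 123} = \frac{1}{-123 + 40 i} = \frac{-123 - 40 i}{16729}$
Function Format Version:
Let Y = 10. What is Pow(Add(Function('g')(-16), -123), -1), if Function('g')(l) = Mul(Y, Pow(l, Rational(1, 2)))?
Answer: Add(Rational(-123, 16729), Mul(Rational(-40, 16729), I)) ≈ Add(-0.0073525, Mul(-0.0023911, I))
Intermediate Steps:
Function('g')(l) = Mul(10, Pow(l, Rational(1, 2)))
Pow(Add(Function('g')(-16), -123), -1) = Pow(Add(Mul(10, Pow(-16, Rational(1, 2))), -123), -1) = Pow(Add(Mul(10, Mul(4, I)), -123), -1) = Pow(Add(Mul(40, I), -123), -1) = Pow(Add(-123, Mul(40, I)), -1) = Mul(Rational(1, 16729), Add(-123, Mul(-40, I)))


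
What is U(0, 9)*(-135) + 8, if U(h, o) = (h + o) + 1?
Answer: -1342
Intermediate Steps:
U(h, o) = 1 + h + o
U(0, 9)*(-135) + 8 = (1 + 0 + 9)*(-135) + 8 = 10*(-135) + 8 = -1350 + 8 = -1342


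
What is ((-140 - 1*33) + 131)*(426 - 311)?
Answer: -4830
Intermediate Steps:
((-140 - 1*33) + 131)*(426 - 311) = ((-140 - 33) + 131)*115 = (-173 + 131)*115 = -42*115 = -4830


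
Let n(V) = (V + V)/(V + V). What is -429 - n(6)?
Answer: -430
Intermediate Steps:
n(V) = 1 (n(V) = (2*V)/((2*V)) = (2*V)*(1/(2*V)) = 1)
-429 - n(6) = -429 - 1*1 = -429 - 1 = -430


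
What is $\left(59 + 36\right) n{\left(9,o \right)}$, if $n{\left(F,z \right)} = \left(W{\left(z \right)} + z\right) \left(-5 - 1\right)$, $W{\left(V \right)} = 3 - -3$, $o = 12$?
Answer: $-10260$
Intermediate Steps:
$W{\left(V \right)} = 6$ ($W{\left(V \right)} = 3 + 3 = 6$)
$n{\left(F,z \right)} = -36 - 6 z$ ($n{\left(F,z \right)} = \left(6 + z\right) \left(-5 - 1\right) = \left(6 + z\right) \left(-6\right) = -36 - 6 z$)
$\left(59 + 36\right) n{\left(9,o \right)} = \left(59 + 36\right) \left(-36 - 72\right) = 95 \left(-36 - 72\right) = 95 \left(-108\right) = -10260$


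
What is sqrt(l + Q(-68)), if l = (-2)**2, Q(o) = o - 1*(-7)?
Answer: I*sqrt(57) ≈ 7.5498*I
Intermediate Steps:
Q(o) = 7 + o (Q(o) = o + 7 = 7 + o)
l = 4
sqrt(l + Q(-68)) = sqrt(4 + (7 - 68)) = sqrt(4 - 61) = sqrt(-57) = I*sqrt(57)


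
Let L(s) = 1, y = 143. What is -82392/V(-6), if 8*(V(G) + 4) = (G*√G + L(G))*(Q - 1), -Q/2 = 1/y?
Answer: 444984691008/26829241 + 82003109760*I*√6/26829241 ≈ 16586.0 + 7486.8*I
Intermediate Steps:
Q = -2/143 ≈ -0.013986
V(G) = -4721/1144 - 145*G^(3/2)/1144 (V(G) = -4 + ((G*√G + 1)*(-2/143 - 1))/8 = -4 + ((G^(3/2) + 1)*(-145/143))/8 = -4 + ((1 + G^(3/2))*(-145/143))/8 = -4 + (-145/143 - 145*G^(3/2)/143)/8 = -4 + (-145/1144 - 145*G^(3/2)/1144) = -4721/1144 - 145*G^(3/2)/1144)
-82392/V(-6) = -82392/(-4721/1144 - (-435)*I*√6/572) = -82392/(-4721/1144 + 435*I*√6/572)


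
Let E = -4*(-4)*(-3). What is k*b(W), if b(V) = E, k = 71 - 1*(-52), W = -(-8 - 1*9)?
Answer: -5904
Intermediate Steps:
W = 17 (W = -(-8 - 9) = -1*(-17) = 17)
E = -48 (E = 16*(-3) = -48)
k = 123 (k = 71 + 52 = 123)
b(V) = -48
k*b(W) = 123*(-48) = -5904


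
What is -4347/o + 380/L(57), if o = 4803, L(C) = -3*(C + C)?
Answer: -29051/14409 ≈ -2.0162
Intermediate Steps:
L(C) = -6*C
-4347/o + 380/L(57) = -4347/4803 + 380/((-6*57)) = -4347*1/4803 + 380/(-342) = -1449/1601 + 380*(-1/342) = -1449/1601 - 10/9 = -29051/14409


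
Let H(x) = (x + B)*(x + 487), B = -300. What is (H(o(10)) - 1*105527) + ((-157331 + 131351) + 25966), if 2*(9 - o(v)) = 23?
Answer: -1008409/4 ≈ -2.5210e+5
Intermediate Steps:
o(v) = -5/2 (o(v) = 9 - 1/2*23 = 9 - 23/2 = -5/2)
H(x) = (-300 + x)*(487 + x) (H(x) = (x - 300)*(x + 487) = (-300 + x)*(487 + x))
(H(o(10)) - 1*105527) + ((-157331 + 131351) + 25966) = ((-146100 + (-5/2)**2 + 187*(-5/2)) - 1*105527) + ((-157331 + 131351) + 25966) = ((-146100 + 25/4 - 935/2) - 105527) + (-25980 + 25966) = (-586245/4 - 105527) - 14 = -1008353/4 - 14 = -1008409/4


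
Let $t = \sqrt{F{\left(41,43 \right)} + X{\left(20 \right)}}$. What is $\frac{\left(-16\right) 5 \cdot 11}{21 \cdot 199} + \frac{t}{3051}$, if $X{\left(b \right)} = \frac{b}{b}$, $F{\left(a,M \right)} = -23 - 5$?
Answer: $- \frac{880}{4179} + \frac{i \sqrt{3}}{1017} \approx -0.21058 + 0.0017031 i$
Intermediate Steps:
$F{\left(a,M \right)} = -28$
$X{\left(b \right)} = 1$
$t = 3 i \sqrt{3}$ ($t = \sqrt{-28 + 1} = \sqrt{-27} = 3 i \sqrt{3} \approx 5.1962 i$)
$\frac{\left(-16\right) 5 \cdot 11}{21 \cdot 199} + \frac{t}{3051} = \frac{\left(-16\right) 5 \cdot 11}{21 \cdot 199} + \frac{3 i \sqrt{3}}{3051} = \frac{\left(-80\right) 11}{4179} + 3 i \sqrt{3} \cdot \frac{1}{3051} = \left(-880\right) \frac{1}{4179} + \frac{i \sqrt{3}}{1017} = - \frac{880}{4179} + \frac{i \sqrt{3}}{1017}$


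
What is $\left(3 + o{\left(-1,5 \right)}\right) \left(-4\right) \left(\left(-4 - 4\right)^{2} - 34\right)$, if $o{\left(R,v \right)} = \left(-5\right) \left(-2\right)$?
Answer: $-1560$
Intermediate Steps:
$o{\left(R,v \right)} = 10$
$\left(3 + o{\left(-1,5 \right)}\right) \left(-4\right) \left(\left(-4 - 4\right)^{2} - 34\right) = \left(3 + 10\right) \left(-4\right) \left(\left(-4 - 4\right)^{2} - 34\right) = 13 \left(-4\right) \left(\left(-8\right)^{2} - 34\right) = - 52 \left(64 - 34\right) = \left(-52\right) 30 = -1560$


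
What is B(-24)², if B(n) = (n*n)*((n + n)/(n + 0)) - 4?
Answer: 1317904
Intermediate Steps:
B(n) = -4 + 2*n² (B(n) = n²*((2*n)/n) - 4 = n²*2 - 4 = 2*n² - 4 = -4 + 2*n²)
B(-24)² = (-4 + 2*(-24)²)² = (-4 + 2*576)² = (-4 + 1152)² = 1148² = 1317904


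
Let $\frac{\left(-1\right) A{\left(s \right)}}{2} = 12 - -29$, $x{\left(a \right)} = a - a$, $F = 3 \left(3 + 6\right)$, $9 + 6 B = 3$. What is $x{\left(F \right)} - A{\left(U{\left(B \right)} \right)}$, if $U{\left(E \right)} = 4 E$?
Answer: $82$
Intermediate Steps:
$B = -1$ ($B = - \frac{3}{2} + \frac{1}{6} \cdot 3 = - \frac{3}{2} + \frac{1}{2} = -1$)
$F = 27$ ($F = 3 \cdot 9 = 27$)
$x{\left(a \right)} = 0$
$A{\left(s \right)} = -82$ ($A{\left(s \right)} = - 2 \left(12 - -29\right) = - 2 \left(12 + 29\right) = \left(-2\right) 41 = -82$)
$x{\left(F \right)} - A{\left(U{\left(B \right)} \right)} = 0 - -82 = 0 + 82 = 82$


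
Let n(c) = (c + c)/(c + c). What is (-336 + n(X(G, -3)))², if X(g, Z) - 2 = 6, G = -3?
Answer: 112225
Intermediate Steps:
X(g, Z) = 8 (X(g, Z) = 2 + 6 = 8)
n(c) = 1 (n(c) = (2*c)/((2*c)) = (2*c)*(1/(2*c)) = 1)
(-336 + n(X(G, -3)))² = (-336 + 1)² = (-335)² = 112225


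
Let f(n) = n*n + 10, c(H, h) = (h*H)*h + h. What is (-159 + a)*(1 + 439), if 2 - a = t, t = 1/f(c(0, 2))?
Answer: -483780/7 ≈ -69111.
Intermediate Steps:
c(H, h) = h + H*h² (c(H, h) = (H*h)*h + h = H*h² + h = h + H*h²)
f(n) = 10 + n² (f(n) = n² + 10 = 10 + n²)
t = 1/14 (t = 1/(10 + (2*(1 + 0*2))²) = 1/(10 + (2*(1 + 0))²) = 1/(10 + (2*1)²) = 1/(10 + 2²) = 1/(10 + 4) = 1/14 ≈ 0.071429)
a = 27/14 (a = 2 - 1*1/14 = 2 - 1/14 = 27/14 ≈ 1.9286)
(-159 + a)*(1 + 439) = (-159 + 27/14)*(1 + 439) = -2199/14*440 = -483780/7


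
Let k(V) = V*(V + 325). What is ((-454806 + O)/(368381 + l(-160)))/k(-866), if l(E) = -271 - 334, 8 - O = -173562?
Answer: -70309/43076315664 ≈ -1.6322e-6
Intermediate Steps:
O = 173570 (O = 8 - 1*(-173562) = 8 + 173562 = 173570)
l(E) = -605
k(V) = V*(325 + V)
((-454806 + O)/(368381 + l(-160)))/k(-866) = ((-454806 + 173570)/(368381 - 605))/((-866*(325 - 866))) = (-281236/367776)/((-866*(-541))) = -281236*1/367776/468506 = -70309/91944*1/468506 = -70309/43076315664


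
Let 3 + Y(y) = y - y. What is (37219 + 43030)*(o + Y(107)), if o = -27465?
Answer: -2204279532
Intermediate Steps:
Y(y) = -3 (Y(y) = -3 + (y - y) = -3 + 0 = -3)
(37219 + 43030)*(o + Y(107)) = (37219 + 43030)*(-27465 - 3) = 80249*(-27468) = -2204279532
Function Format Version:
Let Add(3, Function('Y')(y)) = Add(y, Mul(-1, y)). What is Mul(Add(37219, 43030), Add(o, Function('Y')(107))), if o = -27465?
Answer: -2204279532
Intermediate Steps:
Function('Y')(y) = -3 (Function('Y')(y) = Add(-3, Add(y, Mul(-1, y))) = Add(-3, 0) = -3)
Mul(Add(37219, 43030), Add(o, Function('Y')(107))) = Mul(Add(37219, 43030), Add(-27465, -3)) = Mul(80249, -27468) = -2204279532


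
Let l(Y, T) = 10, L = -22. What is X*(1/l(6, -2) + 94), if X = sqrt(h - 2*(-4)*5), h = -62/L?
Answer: 941*sqrt(5181)/110 ≈ 615.75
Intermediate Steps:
h = 31/11 (h = -62/(-22) = -62*(-1/22) = 31/11 ≈ 2.8182)
X = sqrt(5181)/11 (X = sqrt(31/11 - 2*(-4)*5) = sqrt(31/11 + 8*5) = sqrt(31/11 + 40) = sqrt(471/11) = sqrt(5181)/11 ≈ 6.5436)
X*(1/l(6, -2) + 94) = (sqrt(5181)/11)*(1/10 + 94) = (sqrt(5181)/11)*(941/10) = 941*sqrt(5181)/110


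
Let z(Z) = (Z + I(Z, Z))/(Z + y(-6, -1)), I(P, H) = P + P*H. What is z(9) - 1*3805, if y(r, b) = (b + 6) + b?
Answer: -49366/13 ≈ -3797.4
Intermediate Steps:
y(r, b) = 6 + 2*b (y(r, b) = (6 + b) + b = 6 + 2*b)
I(P, H) = P + H*P
z(Z) = (Z + Z*(1 + Z))/(4 + Z) (z(Z) = (Z + Z*(1 + Z))/(Z + (6 + 2*(-1))) = (Z + Z*(1 + Z))/(Z + (6 - 2)) = (Z + Z*(1 + Z))/(Z + 4) = (Z + Z*(1 + Z))/(4 + Z))
z(9) - 1*3805 = 9*(2 + 9)/(4 + 9) - 1*3805 = 9*11/13 - 3805 = 9*(1/13)*11 - 3805 = 99/13 - 3805 = -49366/13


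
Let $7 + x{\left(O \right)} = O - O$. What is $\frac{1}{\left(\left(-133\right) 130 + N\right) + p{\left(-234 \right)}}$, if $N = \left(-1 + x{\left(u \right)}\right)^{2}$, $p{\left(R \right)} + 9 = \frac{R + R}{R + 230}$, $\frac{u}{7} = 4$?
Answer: $- \frac{1}{17118} \approx -5.8418 \cdot 10^{-5}$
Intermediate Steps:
$u = 28$ ($u = 7 \cdot 4 = 28$)
$x{\left(O \right)} = -7$ ($x{\left(O \right)} = -7 + \left(O - O\right) = -7 + 0 = -7$)
$p{\left(R \right)} = -9 + \frac{2 R}{230 + R}$ ($p{\left(R \right)} = -9 + \frac{R + R}{R + 230} = -9 + \frac{2 R}{230 + R}$)
$N = 64$ ($N = \left(-1 - 7\right)^{2} = \left(-8\right)^{2} = 64$)
$\frac{1}{\left(\left(-133\right) 130 + N\right) + p{\left(-234 \right)}} = \frac{1}{\left(\left(-133\right) 130 + 64\right) + \frac{-2070 - -1638}{230 - 234}} = \frac{1}{\left(-17290 + 64\right) + \frac{-2070 + 1638}{-4}} = \frac{1}{-17226 - -108} = \frac{1}{-17226 + 108} = \frac{1}{-17118} = - \frac{1}{17118}$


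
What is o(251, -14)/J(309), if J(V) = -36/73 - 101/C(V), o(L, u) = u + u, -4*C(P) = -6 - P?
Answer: 160965/10208 ≈ 15.769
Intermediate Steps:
C(P) = 3/2 + P/4 (C(P) = -(-6 - P)/4 = 3/2 + P/4)
o(L, u) = 2*u
J(V) = -36/73 - 101/(3/2 + V/4)
o(251, -14)/J(309) = (2*(-14))/((4*(-7427 - 9*309)/(73*(6 + 309)))) = -28*22995/(4*(-7427 - 2781)) = -28/((4/73)*(1/315)*(-10208)) = -28/(-40832/22995) = -28*(-22995/40832) = 160965/10208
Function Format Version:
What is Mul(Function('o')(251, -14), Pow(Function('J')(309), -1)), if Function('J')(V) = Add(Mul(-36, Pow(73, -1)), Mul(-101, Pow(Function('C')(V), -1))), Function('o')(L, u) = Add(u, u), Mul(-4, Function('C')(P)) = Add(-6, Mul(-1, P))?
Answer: Rational(160965, 10208) ≈ 15.769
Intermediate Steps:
Function('C')(P) = Add(Rational(3, 2), Mul(Rational(1, 4), P)) (Function('C')(P) = Mul(Rational(-1, 4), Add(-6, Mul(-1, P))) = Add(Rational(3, 2), Mul(Rational(1, 4), P)))
Function('o')(L, u) = Mul(2, u)
Function('J')(V) = Add(Rational(-36, 73), Mul(-101, Pow(Add(Rational(3, 2), Mul(Rational(1, 4), V)), -1))) (Function('J')(V) = Add(Mul(-36, Pow(73, -1)), Mul(-101, Pow(Add(Rational(3, 2), Mul(Rational(1, 4), V)), -1))) = Add(Mul(-36, Rational(1, 73)), Mul(-101, Pow(Add(Rational(3, 2), Mul(Rational(1, 4), V)), -1))) = Add(Rational(-36, 73), Mul(-101, Pow(Add(Rational(3, 2), Mul(Rational(1, 4), V)), -1))))
Mul(Function('o')(251, -14), Pow(Function('J')(309), -1)) = Mul(Mul(2, -14), Pow(Mul(Rational(4, 73), Pow(Add(6, 309), -1), Add(-7427, Mul(-9, 309))), -1)) = Mul(-28, Pow(Mul(Rational(4, 73), Pow(315, -1), Add(-7427, -2781)), -1)) = Mul(-28, Pow(Mul(Rational(4, 73), Rational(1, 315), -10208), -1)) = Mul(-28, Pow(Rational(-40832, 22995), -1)) = Mul(-28, Rational(-22995, 40832)) = Rational(160965, 10208)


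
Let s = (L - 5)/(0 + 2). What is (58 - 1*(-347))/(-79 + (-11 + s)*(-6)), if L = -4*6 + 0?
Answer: 405/74 ≈ 5.4730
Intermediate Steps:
L = -24 (L = -24 + 0 = -24)
s = -29/2 (s = (-24 - 5)/(0 + 2) = -29/2 ≈ -14.500)
(58 - 1*(-347))/(-79 + (-11 + s)*(-6)) = (58 - 1*(-347))/(-79 + (-11 - 29/2)*(-6)) = (58 + 347)/(-79 - 51/2*(-6)) = 405/(-79 + 153) = 405/74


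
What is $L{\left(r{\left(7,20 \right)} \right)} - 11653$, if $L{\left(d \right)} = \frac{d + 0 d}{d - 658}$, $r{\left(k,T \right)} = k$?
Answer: $- \frac{1083730}{93} \approx -11653.0$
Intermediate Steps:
$L{\left(d \right)} = \frac{d}{-658 + d}$ ($L{\left(d \right)} = \frac{d + 0}{-658 + d} = \frac{d}{-658 + d}$)
$L{\left(r{\left(7,20 \right)} \right)} - 11653 = \frac{7}{-658 + 7} - 11653 = \frac{7}{-651} - 11653 = 7 \left(- \frac{1}{651}\right) - 11653 = - \frac{1}{93} - 11653 = - \frac{1083730}{93}$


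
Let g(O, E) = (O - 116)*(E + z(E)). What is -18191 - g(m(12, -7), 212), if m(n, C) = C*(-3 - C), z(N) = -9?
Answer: 11041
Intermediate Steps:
g(O, E) = (-116 + O)*(-9 + E) (g(O, E) = (O - 116)*(E - 9) = (-116 + O)*(-9 + E))
-18191 - g(m(12, -7), 212) = -18191 - (1044 - 116*212 - (-9)*(-7)*(3 - 7) + 212*(-1*(-7)*(3 - 7))) = -18191 - (1044 - 24592 - (-9)*(-7)*(-4) + 212*(-1*(-7)*(-4))) = -18191 - (1044 - 24592 - 9*(-28) + 212*(-28)) = -18191 - (1044 - 24592 + 252 - 5936) = -18191 - 1*(-29232) = -18191 + 29232 = 11041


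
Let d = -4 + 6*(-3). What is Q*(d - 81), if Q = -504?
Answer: 51912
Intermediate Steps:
d = -22 (d = -4 - 18 = -22)
Q*(d - 81) = -504*(-22 - 81) = -504*(-103) = 51912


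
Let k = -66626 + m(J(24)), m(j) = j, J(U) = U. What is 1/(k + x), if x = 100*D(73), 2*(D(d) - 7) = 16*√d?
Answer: -32951/2148176802 - 200*√73/1074088401 ≈ -1.6930e-5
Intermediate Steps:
D(d) = 7 + 8*√d (D(d) = 7 + (16*√d)/2 = 7 + 8*√d)
x = 700 + 800*√73 (x = 100*(7 + 8*√73) = 700 + 800*√73 ≈ 7535.2)
k = -66602 (k = -66626 + 24 = -66602)
1/(k + x) = 1/(-66602 + (700 + 800*√73)) = 1/(-65902 + 800*√73)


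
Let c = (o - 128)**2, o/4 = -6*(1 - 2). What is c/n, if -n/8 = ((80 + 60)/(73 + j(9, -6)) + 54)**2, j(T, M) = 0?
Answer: -10658/24649 ≈ -0.43239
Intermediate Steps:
o = 24 (o = 4*(-6*(1 - 2)) = 4*(-6*(-1)) = 4*6 = 24)
c = 10816 (c = (24 - 128)**2 = (-104)**2 = 10816)
n = -133301792/5329 (n = -8*((80 + 60)/(73 + 0) + 54)**2 = -8*(140/73 + 54)**2 = -8*(4082/73)**2 = -8*16662724/5329 = -133301792/5329 ≈ -25014.)
c/n = 10816/(-133301792/5329) = 10816*(-5329/133301792) = -10658/24649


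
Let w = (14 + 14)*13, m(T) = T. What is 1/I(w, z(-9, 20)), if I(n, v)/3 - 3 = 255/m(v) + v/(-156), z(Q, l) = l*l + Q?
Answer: 1196/4111 ≈ 0.29093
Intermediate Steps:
z(Q, l) = Q + l² (z(Q, l) = l² + Q = Q + l²)
w = 364 (w = 28*13 = 364)
I(n, v) = 9 + 765/v - v/52 (I(n, v) = 9 + 3*(255/v + v/(-156)) = 9 + 3*(255/v + v*(-1/156)) = 9 + 3*(255/v - v/156) = 9 + (765/v - v/52) = 9 + 765/v - v/52)
1/I(w, z(-9, 20)) = 1/(9 + 765/(-9 + 20²) - (-9 + 20²)/52) = 1/(9 + 765/(-9 + 400) - (-9 + 400)/52) = 1/(9 + 765/391 - 1/52*391) = 1/(9 + 765*(1/391) - 391/52) = 1/(9 + 45/23 - 391/52) = 1/(4111/1196) = 1196/4111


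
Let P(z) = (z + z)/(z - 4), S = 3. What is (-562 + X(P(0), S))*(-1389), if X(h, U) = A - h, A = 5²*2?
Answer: 711168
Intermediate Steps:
P(z) = 2*z/(-4 + z) (P(z) = (2*z)/(-4 + z) = 2*z/(-4 + z))
A = 50 (A = 25*2 = 50)
X(h, U) = 50 - h
(-562 + X(P(0), S))*(-1389) = (-562 + (50 - 2*0/(-4 + 0)))*(-1389) = (-562 + (50 - 2*0/(-4)))*(-1389) = (-562 + (50 - 2*0*(-1)/4))*(-1389) = (-562 + (50 - 1*0))*(-1389) = (-562 + (50 + 0))*(-1389) = (-562 + 50)*(-1389) = -512*(-1389) = 711168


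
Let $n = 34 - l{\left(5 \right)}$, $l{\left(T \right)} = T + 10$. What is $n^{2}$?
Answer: $361$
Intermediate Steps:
$l{\left(T \right)} = 10 + T$
$n = 19$ ($n = 34 - \left(10 + 5\right) = 34 - 15 = 19$)
$n^{2} = 19^{2} = 361$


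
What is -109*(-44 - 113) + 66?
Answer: 17179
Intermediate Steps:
-109*(-44 - 113) + 66 = -109*(-157) + 66 = 17113 + 66 = 17179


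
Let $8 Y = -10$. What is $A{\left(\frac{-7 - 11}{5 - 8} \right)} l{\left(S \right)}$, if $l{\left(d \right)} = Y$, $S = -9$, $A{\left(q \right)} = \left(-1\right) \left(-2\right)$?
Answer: $- \frac{5}{2} \approx -2.5$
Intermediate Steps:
$Y = - \frac{5}{4}$ ($Y = \frac{1}{8} \left(-10\right) = - \frac{5}{4} \approx -1.25$)
$A{\left(q \right)} = 2$
$l{\left(d \right)} = - \frac{5}{4}$
$A{\left(\frac{-7 - 11}{5 - 8} \right)} l{\left(S \right)} = 2 \left(- \frac{5}{4}\right) = - \frac{5}{2}$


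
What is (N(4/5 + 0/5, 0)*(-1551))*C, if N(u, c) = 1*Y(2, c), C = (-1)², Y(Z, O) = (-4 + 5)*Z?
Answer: -3102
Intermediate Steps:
Y(Z, O) = Z (Y(Z, O) = 1*Z = Z)
C = 1
N(u, c) = 2 (N(u, c) = 1*2 = 2)
(N(4/5 + 0/5, 0)*(-1551))*C = (2*(-1551))*1 = -3102*1 = -3102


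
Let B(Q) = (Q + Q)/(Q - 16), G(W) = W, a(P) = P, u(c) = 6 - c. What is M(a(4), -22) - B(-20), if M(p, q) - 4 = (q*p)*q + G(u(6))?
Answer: 17450/9 ≈ 1938.9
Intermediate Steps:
B(Q) = 2*Q/(-16 + Q) (B(Q) = (2*Q)/(-16 + Q) = 2*Q/(-16 + Q))
M(p, q) = 4 + p*q² (M(p, q) = 4 + ((q*p)*q + (6 - 1*6)) = 4 + ((p*q)*q + (6 - 6)) = 4 + (p*q² + 0) = 4 + p*q²)
M(a(4), -22) - B(-20) = (4 + 4*(-22)²) - 2*(-20)/(-16 - 20) = (4 + 4*484) - 2*(-20)/(-36) = (4 + 1936) - 2*(-20)*(-1)/36 = 1940 - 1*10/9 = 1940 - 10/9 = 17450/9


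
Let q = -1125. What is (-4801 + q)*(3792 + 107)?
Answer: -23105474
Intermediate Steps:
(-4801 + q)*(3792 + 107) = (-4801 - 1125)*(3792 + 107) = -5926*3899 = -23105474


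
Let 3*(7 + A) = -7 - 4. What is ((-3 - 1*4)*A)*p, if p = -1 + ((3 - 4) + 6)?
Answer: 896/3 ≈ 298.67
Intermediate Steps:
p = 4 (p = -1 + (-1 + 6) = -1 + 5 = 4)
A = -32/3 (A = -7 + (-7 - 4)/3 = -7 + (1/3)*(-11) = -7 - 11/3 = -32/3 ≈ -10.667)
((-3 - 1*4)*A)*p = ((-3 - 1*4)*(-32/3))*4 = ((-3 - 4)*(-32/3))*4 = -7*(-32/3)*4 = (224/3)*4 = 896/3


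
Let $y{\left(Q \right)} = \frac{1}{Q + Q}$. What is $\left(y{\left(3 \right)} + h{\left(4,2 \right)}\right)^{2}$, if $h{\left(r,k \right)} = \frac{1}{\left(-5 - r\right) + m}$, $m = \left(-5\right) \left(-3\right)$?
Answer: $\frac{1}{9} \approx 0.11111$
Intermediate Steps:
$m = 15$
$h{\left(r,k \right)} = \frac{1}{10 - r}$ ($h{\left(r,k \right)} = \frac{1}{\left(-5 - r\right) + 15} = \frac{1}{10 - r}$)
$y{\left(Q \right)} = \frac{1}{2 Q}$
$\left(y{\left(3 \right)} + h{\left(4,2 \right)}\right)^{2} = \left(\frac{1}{2 \cdot 3} - \frac{1}{-10 + 4}\right)^{2} = \left(\frac{1}{2} \cdot \frac{1}{3} - \frac{1}{-6}\right)^{2} = \left(\frac{1}{6} - - \frac{1}{6}\right)^{2} = \left(\frac{1}{6} + \frac{1}{6}\right)^{2} = \left(\frac{1}{3}\right)^{2} = \frac{1}{9}$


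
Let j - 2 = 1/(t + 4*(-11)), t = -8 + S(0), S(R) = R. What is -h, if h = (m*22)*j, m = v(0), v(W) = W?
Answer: 0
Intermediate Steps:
t = -8 (t = -8 + 0 = -8)
m = 0
j = 103/52 (j = 2 + 1/(-8 + 4*(-11)) = 2 + 1/(-8 - 44) = 2 + 1/(-52) = 2 - 1/52 = 103/52 ≈ 1.9808)
h = 0 (h = (0*22)*(103/52) = 0*(103/52) = 0)
-h = -1*0 = 0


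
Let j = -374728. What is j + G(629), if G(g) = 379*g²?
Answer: 149573211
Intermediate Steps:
j + G(629) = -374728 + 379*629² = -374728 + 379*395641 = -374728 + 149947939 = 149573211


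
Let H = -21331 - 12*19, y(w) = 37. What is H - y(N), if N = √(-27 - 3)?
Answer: -21596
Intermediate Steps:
N = I*√30 (N = √(-30) = I*√30 ≈ 5.4772*I)
H = -21559 (H = -21331 - 228 = -21559)
H - y(N) = -21559 - 1*37 = -21559 - 37 = -21596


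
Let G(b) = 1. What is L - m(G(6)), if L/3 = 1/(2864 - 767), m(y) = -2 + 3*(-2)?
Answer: 5593/699 ≈ 8.0014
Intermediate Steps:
m(y) = -8 (m(y) = -2 - 6 = -8)
L = 1/699 (L = 3/(2864 - 767) = 3/2097 = 3*(1/2097) = 1/699 ≈ 0.0014306)
L - m(G(6)) = 1/699 - 1*(-8) = 1/699 + 8 = 5593/699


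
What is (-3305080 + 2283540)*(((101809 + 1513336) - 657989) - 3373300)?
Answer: 2468187741760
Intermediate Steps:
(-3305080 + 2283540)*(((101809 + 1513336) - 657989) - 3373300) = -1021540*((1615145 - 657989) - 3373300) = -1021540*(957156 - 3373300) = -1021540*(-2416144) = 2468187741760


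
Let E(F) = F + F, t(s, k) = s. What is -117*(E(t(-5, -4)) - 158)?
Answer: 19656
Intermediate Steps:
E(F) = 2*F
-117*(E(t(-5, -4)) - 158) = -117*(2*(-5) - 158) = -117*(-10 - 158) = -117*(-168) = 19656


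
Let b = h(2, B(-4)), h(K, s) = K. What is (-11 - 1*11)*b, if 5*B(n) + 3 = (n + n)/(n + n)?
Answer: -44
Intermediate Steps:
B(n) = -⅖ (B(n) = -⅗ + ((n + n)/(n + n))/5 = -⅗ + ((2*n)/((2*n)))/5 = -⅗ + ((2*n)*(1/(2*n)))/5 = -⅗ + (⅕)*1 = -⅗ + ⅕ = -⅖)
b = 2
(-11 - 1*11)*b = (-11 - 1*11)*2 = (-11 - 11)*2 = -22*2 = -44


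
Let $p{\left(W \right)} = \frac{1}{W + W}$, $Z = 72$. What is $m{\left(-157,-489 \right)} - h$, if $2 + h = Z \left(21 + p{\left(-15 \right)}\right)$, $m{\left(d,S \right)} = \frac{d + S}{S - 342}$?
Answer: $- \frac{6260848}{4155} \approx -1506.8$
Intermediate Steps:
$m{\left(d,S \right)} = \frac{S + d}{-342 + S}$
$p{\left(W \right)} = \frac{1}{2 W}$
$h = \frac{7538}{5}$ ($h = -2 + 72 \left(21 + \frac{1}{2 \left(-15\right)}\right) = -2 + 72 \left(21 + \frac{1}{2} \left(- \frac{1}{15}\right)\right) = -2 + 72 \left(21 - \frac{1}{30}\right) = -2 + 72 \cdot \frac{629}{30} = -2 + \frac{7548}{5} = \frac{7538}{5} \approx 1507.6$)
$m{\left(-157,-489 \right)} - h = \frac{-489 - 157}{-342 - 489} - \frac{7538}{5} = \frac{1}{-831} \left(-646\right) - \frac{7538}{5} = \left(- \frac{1}{831}\right) \left(-646\right) - \frac{7538}{5} = \frac{646}{831} - \frac{7538}{5} = - \frac{6260848}{4155}$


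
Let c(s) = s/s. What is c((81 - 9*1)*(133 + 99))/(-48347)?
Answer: -1/48347 ≈ -2.0684e-5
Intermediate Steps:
c(s) = 1
c((81 - 9*1)*(133 + 99))/(-48347) = 1/(-48347) = 1*(-1/48347) = -1/48347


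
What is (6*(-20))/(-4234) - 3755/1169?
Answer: -7879195/2474773 ≈ -3.1838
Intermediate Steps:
(6*(-20))/(-4234) - 3755/1169 = -120*(-1/4234) - 3755*1/1169 = 60/2117 - 3755/1169 = -7879195/2474773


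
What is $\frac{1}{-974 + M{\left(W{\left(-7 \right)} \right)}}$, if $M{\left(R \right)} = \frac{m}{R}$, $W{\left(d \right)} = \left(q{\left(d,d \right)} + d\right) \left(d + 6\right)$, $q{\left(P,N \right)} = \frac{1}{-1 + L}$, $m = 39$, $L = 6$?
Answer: $- \frac{34}{32921} \approx -0.0010328$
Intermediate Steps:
$q{\left(P,N \right)} = \frac{1}{5}$ ($q{\left(P,N \right)} = \frac{1}{-1 + 6} = \frac{1}{5}$)
$W{\left(d \right)} = \left(6 + d\right) \left(\frac{1}{5} + d\right)$ ($W{\left(d \right)} = \left(\frac{1}{5} + d\right) \left(d + 6\right) = \left(\frac{1}{5} + d\right) \left(6 + d\right) = \left(6 + d\right) \left(\frac{1}{5} + d\right)$)
$M{\left(R \right)} = \frac{39}{R}$
$\frac{1}{-974 + M{\left(W{\left(-7 \right)} \right)}} = \frac{1}{-974 + \frac{39}{\frac{6}{5} + \left(-7\right)^{2} + \frac{31}{5} \left(-7\right)}} = \frac{1}{-974 + \frac{39}{\frac{6}{5} + 49 - \frac{217}{5}}} = \frac{1}{-974 + \frac{39}{\frac{34}{5}}} = \frac{1}{-974 + 39 \cdot \frac{5}{34}} = \frac{1}{-974 + \frac{195}{34}} = \frac{1}{- \frac{32921}{34}} = - \frac{34}{32921}$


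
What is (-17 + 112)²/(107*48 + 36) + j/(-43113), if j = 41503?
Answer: 8306729/10618116 ≈ 0.78232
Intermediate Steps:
(-17 + 112)²/(107*48 + 36) + j/(-43113) = (-17 + 112)²/(107*48 + 36) + 41503/(-43113) = 95²/(5136 + 36) + 41503*(-1/43113) = 9025/5172 - 5929/6159 = 8306729/10618116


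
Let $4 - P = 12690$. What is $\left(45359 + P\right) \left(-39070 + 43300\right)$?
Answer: $138206790$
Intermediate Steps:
$P = -12686$ ($P = 4 - 12690 = -12686$)
$\left(45359 + P\right) \left(-39070 + 43300\right) = \left(45359 - 12686\right) \left(-39070 + 43300\right) = 32673 \cdot 4230 = 138206790$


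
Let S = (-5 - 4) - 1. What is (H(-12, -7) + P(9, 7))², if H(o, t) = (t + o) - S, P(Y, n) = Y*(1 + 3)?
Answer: 729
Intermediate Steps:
P(Y, n) = 4*Y (P(Y, n) = Y*4 = 4*Y)
S = -10 (S = -9 - 1 = -10)
H(o, t) = 10 + o + t (H(o, t) = (t + o) - 1*(-10) = (o + t) + 10 = 10 + o + t)
(H(-12, -7) + P(9, 7))² = ((10 - 12 - 7) + 4*9)² = (-9 + 36)² = 27² = 729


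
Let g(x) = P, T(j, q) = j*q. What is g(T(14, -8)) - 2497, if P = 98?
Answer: -2399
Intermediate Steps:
g(x) = 98
g(T(14, -8)) - 2497 = 98 - 2497 = -2399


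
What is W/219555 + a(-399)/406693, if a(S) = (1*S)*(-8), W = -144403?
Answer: -1184221831/1822275135 ≈ -0.64986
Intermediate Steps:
a(S) = -8*S (a(S) = S*(-8) = -8*S)
W/219555 + a(-399)/406693 = -144403/219555 - 8*(-399)/406693 = -144403*1/219555 + 3192*(1/406693) = -20629/31365 + 456/58099 = -1184221831/1822275135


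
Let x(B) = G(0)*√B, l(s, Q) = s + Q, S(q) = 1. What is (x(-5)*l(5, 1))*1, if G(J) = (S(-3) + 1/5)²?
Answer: 216*I*√5/25 ≈ 19.32*I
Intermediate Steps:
G(J) = 36/25 (G(J) = (1 + 1/5)² = (1 + ⅕)² = (6/5)² = 36/25)
l(s, Q) = Q + s
x(B) = 36*√B/25
(x(-5)*l(5, 1))*1 = ((36*√(-5)/25)*(1 + 5))*1 = ((36*(I*√5)/25)*6)*1 = ((36*I*√5/25)*6)*1 = (216*I*√5/25)*1 = 216*I*√5/25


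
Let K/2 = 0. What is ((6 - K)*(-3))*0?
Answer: 0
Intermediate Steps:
K = 0 (K = 2*0 = 0)
((6 - K)*(-3))*0 = ((6 - 1*0)*(-3))*0 = ((6 + 0)*(-3))*0 = (6*(-3))*0 = -18*0 = 0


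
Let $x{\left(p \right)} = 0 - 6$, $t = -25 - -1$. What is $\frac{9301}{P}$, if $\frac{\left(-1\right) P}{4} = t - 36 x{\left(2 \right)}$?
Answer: $- \frac{9301}{768} \approx -12.111$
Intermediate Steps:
$t = -24$ ($t = -25 + 1 = -24$)
$x{\left(p \right)} = -6$ ($x{\left(p \right)} = 0 - 6 = -6$)
$P = -768$ ($P = - 4 \left(-24 - -216\right) = - 4 \left(-24 + 216\right) = \left(-4\right) 192 = -768$)
$\frac{9301}{P} = \frac{9301}{-768} = 9301 \left(- \frac{1}{768}\right) = - \frac{9301}{768}$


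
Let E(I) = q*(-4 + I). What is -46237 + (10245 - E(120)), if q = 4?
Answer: -36456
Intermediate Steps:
E(I) = -16 + 4*I (E(I) = 4*(-4 + I) = -16 + 4*I)
-46237 + (10245 - E(120)) = -46237 + (10245 - (-16 + 4*120)) = -46237 + (10245 - (-16 + 480)) = -46237 + (10245 - 1*464) = -46237 + (10245 - 464) = -46237 + 9781 = -36456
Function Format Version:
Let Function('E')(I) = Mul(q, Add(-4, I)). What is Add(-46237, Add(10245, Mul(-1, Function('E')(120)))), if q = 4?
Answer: -36456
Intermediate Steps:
Function('E')(I) = Add(-16, Mul(4, I)) (Function('E')(I) = Mul(4, Add(-4, I)) = Add(-16, Mul(4, I)))
Add(-46237, Add(10245, Mul(-1, Function('E')(120)))) = Add(-46237, Add(10245, Mul(-1, Add(-16, Mul(4, 120))))) = Add(-46237, Add(10245, Mul(-1, Add(-16, 480)))) = Add(-46237, Add(10245, Mul(-1, 464))) = Add(-46237, Add(10245, -464)) = Add(-46237, 9781) = -36456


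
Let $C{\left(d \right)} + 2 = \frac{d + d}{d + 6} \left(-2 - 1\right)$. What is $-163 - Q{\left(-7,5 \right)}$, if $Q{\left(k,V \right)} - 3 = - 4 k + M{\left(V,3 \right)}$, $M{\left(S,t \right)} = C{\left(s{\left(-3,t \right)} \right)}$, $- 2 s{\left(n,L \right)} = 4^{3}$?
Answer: $- \frac{2400}{13} \approx -184.62$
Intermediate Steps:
$s{\left(n,L \right)} = -32$ ($s{\left(n,L \right)} = - \frac{4^{3}}{2} = \left(- \frac{1}{2}\right) 64 = -32$)
$C{\left(d \right)} = -2 - \frac{6 d}{6 + d}$ ($C{\left(d \right)} = -2 + \frac{d + d}{d + 6} \left(-2 - 1\right) = -2 + \frac{2 d}{6 + d} \left(-3\right) = -2 - \frac{6 d}{6 + d}$)
$M{\left(S,t \right)} = - \frac{122}{13}$ ($M{\left(S,t \right)} = \frac{4 \left(-3 - -64\right)}{6 - 32} = \frac{4 \left(-3 + 64\right)}{-26} = 4 \left(- \frac{1}{26}\right) 61 = - \frac{122}{13}$)
$Q{\left(k,V \right)} = - \frac{83}{13} - 4 k$ ($Q{\left(k,V \right)} = 3 - \left(\frac{122}{13} + 4 k\right) = - \frac{83}{13} - 4 k$)
$-163 - Q{\left(-7,5 \right)} = -163 - \left(- \frac{83}{13} - -28\right) = -163 - \left(- \frac{83}{13} + 28\right) = -163 - \frac{281}{13} = - \frac{2400}{13}$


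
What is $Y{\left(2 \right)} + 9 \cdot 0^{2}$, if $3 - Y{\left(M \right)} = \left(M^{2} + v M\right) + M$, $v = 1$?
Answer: $-5$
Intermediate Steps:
$Y{\left(M \right)} = 3 - M^{2} - 2 M$ ($Y{\left(M \right)} = 3 - \left(\left(M^{2} + 1 M\right) + M\right) = 3 - \left(\left(M^{2} + M\right) + M\right) = 3 - \left(\left(M + M^{2}\right) + M\right) = 3 - \left(M^{2} + 2 M\right) = 3 - M^{2} - 2 M$)
$Y{\left(2 \right)} + 9 \cdot 0^{2} = \left(3 - 2^{2} - 4\right) + 9 \cdot 0^{2} = \left(3 - 4 - 4\right) + 9 \cdot 0 = \left(3 - 4 - 4\right) + 0 = -5 + 0 = -5$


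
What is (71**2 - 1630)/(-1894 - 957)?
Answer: -3411/2851 ≈ -1.1964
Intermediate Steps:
(71**2 - 1630)/(-1894 - 957) = (5041 - 1630)/(-2851) = 3411*(-1/2851) = -3411/2851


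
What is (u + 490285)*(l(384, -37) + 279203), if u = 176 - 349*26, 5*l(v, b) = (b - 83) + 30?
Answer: 134396029595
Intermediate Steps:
l(v, b) = -53/5 + b/5 (l(v, b) = ((b - 83) + 30)/5 = ((-83 + b) + 30)/5 = (-53 + b)/5 = -53/5 + b/5)
u = -8898 (u = 176 - 9074 = -8898)
(u + 490285)*(l(384, -37) + 279203) = (-8898 + 490285)*((-53/5 + (⅕)*(-37)) + 279203) = 481387*((-53/5 - 37/5) + 279203) = 481387*(-18 + 279203) = 481387*279185 = 134396029595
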